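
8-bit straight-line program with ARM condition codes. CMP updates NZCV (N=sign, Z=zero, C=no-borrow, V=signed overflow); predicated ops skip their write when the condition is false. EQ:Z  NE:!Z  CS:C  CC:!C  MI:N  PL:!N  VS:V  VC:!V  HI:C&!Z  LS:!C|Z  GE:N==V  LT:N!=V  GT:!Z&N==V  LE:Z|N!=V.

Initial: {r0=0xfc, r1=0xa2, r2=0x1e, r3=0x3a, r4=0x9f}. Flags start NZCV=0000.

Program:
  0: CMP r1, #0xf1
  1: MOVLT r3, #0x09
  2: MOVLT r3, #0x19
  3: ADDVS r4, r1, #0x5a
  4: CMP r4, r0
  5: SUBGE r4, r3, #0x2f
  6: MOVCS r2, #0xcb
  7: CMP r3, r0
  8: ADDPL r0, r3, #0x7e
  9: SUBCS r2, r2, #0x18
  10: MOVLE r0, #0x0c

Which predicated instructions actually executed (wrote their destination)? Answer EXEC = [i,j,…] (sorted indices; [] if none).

0: ✓ CMP  NZCV=1000
1: ✓ MOVLT  r3←0x09
2: ✓ MOVLT  r3←0x19
3: · ADDVS
4: ✓ CMP  NZCV=1000
5: · SUBGE
6: · MOVCS
7: ✓ CMP  NZCV=0000
8: ✓ ADDPL  r0←0x97
9: · SUBCS
10: · MOVLE

EXEC = [1,2,8]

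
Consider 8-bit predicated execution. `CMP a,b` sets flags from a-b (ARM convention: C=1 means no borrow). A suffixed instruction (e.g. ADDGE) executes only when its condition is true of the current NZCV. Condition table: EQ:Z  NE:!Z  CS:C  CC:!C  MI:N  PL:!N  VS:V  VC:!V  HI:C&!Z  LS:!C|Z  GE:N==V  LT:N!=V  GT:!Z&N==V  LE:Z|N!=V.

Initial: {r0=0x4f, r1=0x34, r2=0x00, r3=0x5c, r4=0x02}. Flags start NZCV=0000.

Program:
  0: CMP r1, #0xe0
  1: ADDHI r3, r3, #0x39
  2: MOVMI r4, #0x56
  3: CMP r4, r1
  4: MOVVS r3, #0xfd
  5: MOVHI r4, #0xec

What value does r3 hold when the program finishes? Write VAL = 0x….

VAL = 0x5c

0: ✓ CMP  NZCV=0000
1: · ADDHI
2: · MOVMI
3: ✓ CMP  NZCV=1000
4: · MOVVS
5: · MOVHI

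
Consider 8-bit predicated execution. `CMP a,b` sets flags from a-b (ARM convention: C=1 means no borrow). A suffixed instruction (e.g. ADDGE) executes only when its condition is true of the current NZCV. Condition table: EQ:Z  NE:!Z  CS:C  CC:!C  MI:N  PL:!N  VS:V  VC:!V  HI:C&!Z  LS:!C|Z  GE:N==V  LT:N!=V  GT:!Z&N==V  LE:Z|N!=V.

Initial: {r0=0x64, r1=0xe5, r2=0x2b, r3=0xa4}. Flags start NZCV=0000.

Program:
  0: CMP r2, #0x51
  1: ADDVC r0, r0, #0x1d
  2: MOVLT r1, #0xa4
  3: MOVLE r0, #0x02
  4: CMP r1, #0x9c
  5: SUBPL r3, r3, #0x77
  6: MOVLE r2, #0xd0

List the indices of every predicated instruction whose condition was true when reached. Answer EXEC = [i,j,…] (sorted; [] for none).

0: ✓ CMP  NZCV=1000
1: ✓ ADDVC  r0←0x81
2: ✓ MOVLT  r1←0xa4
3: ✓ MOVLE  r0←0x02
4: ✓ CMP  NZCV=0010
5: ✓ SUBPL  r3←0x2d
6: · MOVLE

EXEC = [1,2,3,5]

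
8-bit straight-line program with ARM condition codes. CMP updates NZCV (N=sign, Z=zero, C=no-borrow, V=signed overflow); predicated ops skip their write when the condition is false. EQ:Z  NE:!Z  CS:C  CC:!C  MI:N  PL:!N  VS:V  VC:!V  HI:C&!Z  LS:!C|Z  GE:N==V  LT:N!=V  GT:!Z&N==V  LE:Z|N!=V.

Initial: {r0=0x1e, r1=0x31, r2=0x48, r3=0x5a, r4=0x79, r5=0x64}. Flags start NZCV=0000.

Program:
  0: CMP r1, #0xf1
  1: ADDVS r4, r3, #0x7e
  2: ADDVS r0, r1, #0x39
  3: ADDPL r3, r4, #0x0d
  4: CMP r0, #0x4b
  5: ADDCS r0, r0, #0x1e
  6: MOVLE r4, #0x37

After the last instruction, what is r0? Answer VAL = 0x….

VAL = 0x1e

0: ✓ CMP  NZCV=0000
1: · ADDVS
2: · ADDVS
3: ✓ ADDPL  r3←0x86
4: ✓ CMP  NZCV=1000
5: · ADDCS
6: ✓ MOVLE  r4←0x37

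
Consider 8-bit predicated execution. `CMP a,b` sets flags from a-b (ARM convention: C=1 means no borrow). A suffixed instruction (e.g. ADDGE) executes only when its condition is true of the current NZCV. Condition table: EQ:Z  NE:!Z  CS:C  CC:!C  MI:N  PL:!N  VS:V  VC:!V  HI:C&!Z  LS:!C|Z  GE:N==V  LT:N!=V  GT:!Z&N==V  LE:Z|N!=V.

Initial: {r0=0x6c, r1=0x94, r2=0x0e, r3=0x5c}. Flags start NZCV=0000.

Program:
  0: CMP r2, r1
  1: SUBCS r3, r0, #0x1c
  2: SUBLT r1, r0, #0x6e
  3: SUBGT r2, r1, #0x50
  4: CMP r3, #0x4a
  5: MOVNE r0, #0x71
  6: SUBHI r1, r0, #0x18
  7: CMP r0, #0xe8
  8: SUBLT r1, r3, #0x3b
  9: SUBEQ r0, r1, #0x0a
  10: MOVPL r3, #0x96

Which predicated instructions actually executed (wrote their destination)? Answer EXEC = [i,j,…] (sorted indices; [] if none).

EXEC = [3,5,6]

0: ✓ CMP  NZCV=0000
1: · SUBCS
2: · SUBLT
3: ✓ SUBGT  r2←0x44
4: ✓ CMP  NZCV=0010
5: ✓ MOVNE  r0←0x71
6: ✓ SUBHI  r1←0x59
7: ✓ CMP  NZCV=1001
8: · SUBLT
9: · SUBEQ
10: · MOVPL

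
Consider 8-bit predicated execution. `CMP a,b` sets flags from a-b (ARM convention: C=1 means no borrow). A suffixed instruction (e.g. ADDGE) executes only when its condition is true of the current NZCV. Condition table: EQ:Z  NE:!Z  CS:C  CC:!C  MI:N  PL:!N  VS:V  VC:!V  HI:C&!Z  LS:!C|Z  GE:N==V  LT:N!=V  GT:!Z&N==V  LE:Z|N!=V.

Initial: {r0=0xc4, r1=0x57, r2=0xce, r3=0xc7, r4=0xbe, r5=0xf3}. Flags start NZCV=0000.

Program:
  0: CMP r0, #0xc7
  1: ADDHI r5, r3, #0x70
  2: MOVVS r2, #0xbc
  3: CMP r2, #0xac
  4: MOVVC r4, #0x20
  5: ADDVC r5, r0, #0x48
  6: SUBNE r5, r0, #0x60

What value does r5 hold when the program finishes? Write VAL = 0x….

0: ✓ CMP  NZCV=1000
1: · ADDHI
2: · MOVVS
3: ✓ CMP  NZCV=0010
4: ✓ MOVVC  r4←0x20
5: ✓ ADDVC  r5←0x0c
6: ✓ SUBNE  r5←0x64

VAL = 0x64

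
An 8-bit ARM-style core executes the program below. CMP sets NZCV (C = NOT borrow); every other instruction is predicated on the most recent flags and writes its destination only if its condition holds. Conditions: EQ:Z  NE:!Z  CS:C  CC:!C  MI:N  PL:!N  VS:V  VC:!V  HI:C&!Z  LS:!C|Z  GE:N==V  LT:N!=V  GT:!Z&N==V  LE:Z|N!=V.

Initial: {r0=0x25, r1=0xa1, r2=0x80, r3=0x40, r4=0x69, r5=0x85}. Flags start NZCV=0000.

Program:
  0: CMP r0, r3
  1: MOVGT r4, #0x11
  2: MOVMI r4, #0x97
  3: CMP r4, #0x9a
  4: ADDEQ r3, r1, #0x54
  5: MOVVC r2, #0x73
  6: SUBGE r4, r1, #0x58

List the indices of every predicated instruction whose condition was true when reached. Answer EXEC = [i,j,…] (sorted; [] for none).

EXEC = [2,5]

[0] flags=1000 → (cmp)
[1] flags=1000 GT?F → skip
[2] flags=1000 MI?T → r4=0x97
[3] flags=1000 → (cmp)
[4] flags=1000 EQ?F → skip
[5] flags=1000 VC?T → r2=0x73
[6] flags=1000 GE?F → skip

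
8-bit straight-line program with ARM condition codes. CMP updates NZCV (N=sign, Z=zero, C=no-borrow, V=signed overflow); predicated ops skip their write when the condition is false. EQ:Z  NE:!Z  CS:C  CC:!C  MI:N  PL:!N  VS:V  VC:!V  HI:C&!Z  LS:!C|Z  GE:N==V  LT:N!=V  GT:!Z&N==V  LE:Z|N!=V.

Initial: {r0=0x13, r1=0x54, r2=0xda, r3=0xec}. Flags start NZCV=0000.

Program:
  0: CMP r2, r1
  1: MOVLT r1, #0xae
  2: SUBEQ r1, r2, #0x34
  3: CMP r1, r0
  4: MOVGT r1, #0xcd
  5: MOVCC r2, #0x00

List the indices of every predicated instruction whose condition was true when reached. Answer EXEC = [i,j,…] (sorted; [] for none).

EXEC = [1]

0: ✓ CMP  NZCV=1010
1: ✓ MOVLT  r1←0xae
2: · SUBEQ
3: ✓ CMP  NZCV=1010
4: · MOVGT
5: · MOVCC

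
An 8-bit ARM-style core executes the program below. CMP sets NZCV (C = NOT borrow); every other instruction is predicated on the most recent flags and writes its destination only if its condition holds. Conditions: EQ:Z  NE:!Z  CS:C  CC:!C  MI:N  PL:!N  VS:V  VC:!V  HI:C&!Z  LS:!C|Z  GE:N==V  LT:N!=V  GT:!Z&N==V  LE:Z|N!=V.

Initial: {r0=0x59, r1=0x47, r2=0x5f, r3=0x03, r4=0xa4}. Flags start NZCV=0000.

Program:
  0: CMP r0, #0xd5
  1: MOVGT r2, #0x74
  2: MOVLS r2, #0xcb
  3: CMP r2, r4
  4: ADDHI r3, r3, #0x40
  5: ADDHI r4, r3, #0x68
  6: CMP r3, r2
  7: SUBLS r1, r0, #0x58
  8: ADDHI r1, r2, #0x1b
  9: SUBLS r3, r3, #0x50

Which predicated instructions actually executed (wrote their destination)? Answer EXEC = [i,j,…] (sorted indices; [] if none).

0: ✓ CMP  NZCV=1001
1: ✓ MOVGT  r2←0x74
2: ✓ MOVLS  r2←0xcb
3: ✓ CMP  NZCV=0010
4: ✓ ADDHI  r3←0x43
5: ✓ ADDHI  r4←0xab
6: ✓ CMP  NZCV=0000
7: ✓ SUBLS  r1←0x01
8: · ADDHI
9: ✓ SUBLS  r3←0xf3

EXEC = [1,2,4,5,7,9]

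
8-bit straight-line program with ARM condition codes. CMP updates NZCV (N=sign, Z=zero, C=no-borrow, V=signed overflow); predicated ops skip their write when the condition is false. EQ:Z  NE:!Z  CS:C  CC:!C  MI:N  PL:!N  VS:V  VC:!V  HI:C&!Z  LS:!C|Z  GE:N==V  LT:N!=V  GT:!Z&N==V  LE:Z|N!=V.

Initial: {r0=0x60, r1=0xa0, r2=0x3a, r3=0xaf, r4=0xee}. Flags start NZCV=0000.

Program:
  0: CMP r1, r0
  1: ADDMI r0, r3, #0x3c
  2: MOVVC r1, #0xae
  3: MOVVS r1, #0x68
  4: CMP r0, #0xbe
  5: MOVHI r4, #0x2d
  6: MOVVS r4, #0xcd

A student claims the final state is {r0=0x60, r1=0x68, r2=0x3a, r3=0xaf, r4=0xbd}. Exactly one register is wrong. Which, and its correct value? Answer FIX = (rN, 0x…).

FIX = (r4, 0xcd)

0: ✓ CMP  NZCV=0011
1: · ADDMI
2: · MOVVC
3: ✓ MOVVS  r1←0x68
4: ✓ CMP  NZCV=1001
5: · MOVHI
6: ✓ MOVVS  r4←0xcd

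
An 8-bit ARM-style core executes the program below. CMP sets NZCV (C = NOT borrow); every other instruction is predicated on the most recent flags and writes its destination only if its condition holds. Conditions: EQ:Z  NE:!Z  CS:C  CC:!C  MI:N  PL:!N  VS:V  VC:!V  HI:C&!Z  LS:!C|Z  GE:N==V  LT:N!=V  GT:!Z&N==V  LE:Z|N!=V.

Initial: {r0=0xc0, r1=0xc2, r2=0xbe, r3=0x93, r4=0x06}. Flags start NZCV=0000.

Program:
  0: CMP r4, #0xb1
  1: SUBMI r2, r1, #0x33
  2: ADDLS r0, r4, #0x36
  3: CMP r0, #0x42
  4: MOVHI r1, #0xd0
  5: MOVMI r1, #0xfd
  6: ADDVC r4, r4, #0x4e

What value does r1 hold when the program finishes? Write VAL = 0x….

[0] flags=0000 → (cmp)
[1] flags=0000 MI?F → skip
[2] flags=0000 LS?T → r0=0x3c
[3] flags=1000 → (cmp)
[4] flags=1000 HI?F → skip
[5] flags=1000 MI?T → r1=0xfd
[6] flags=1000 VC?T → r4=0x54

VAL = 0xfd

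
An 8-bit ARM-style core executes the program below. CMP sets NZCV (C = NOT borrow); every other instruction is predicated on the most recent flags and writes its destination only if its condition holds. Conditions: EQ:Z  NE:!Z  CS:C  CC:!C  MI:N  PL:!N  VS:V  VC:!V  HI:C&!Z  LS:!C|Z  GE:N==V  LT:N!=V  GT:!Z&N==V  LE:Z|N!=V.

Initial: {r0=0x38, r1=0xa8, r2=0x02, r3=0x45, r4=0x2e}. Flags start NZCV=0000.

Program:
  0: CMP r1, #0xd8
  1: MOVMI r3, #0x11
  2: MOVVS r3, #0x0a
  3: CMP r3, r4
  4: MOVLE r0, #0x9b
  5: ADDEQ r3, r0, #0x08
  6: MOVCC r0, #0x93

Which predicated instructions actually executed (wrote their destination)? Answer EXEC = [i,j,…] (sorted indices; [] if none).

EXEC = [1,4,6]

[0] flags=1000 → (cmp)
[1] flags=1000 MI?T → r3=0x11
[2] flags=1000 VS?F → skip
[3] flags=1000 → (cmp)
[4] flags=1000 LE?T → r0=0x9b
[5] flags=1000 EQ?F → skip
[6] flags=1000 CC?T → r0=0x93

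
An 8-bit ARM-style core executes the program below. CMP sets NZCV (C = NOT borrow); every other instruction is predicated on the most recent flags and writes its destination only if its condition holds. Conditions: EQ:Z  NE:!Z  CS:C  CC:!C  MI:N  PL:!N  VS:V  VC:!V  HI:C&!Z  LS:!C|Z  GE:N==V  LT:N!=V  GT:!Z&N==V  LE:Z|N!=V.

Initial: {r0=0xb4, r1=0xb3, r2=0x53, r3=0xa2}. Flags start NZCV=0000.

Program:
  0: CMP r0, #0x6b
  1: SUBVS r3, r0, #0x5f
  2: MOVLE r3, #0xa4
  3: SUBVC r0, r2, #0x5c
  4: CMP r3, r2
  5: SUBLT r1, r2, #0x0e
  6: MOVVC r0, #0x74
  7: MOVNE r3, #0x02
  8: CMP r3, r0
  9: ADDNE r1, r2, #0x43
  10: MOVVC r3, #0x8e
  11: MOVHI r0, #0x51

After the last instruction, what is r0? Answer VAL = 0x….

VAL = 0xb4

0: ✓ CMP  NZCV=0011
1: ✓ SUBVS  r3←0x55
2: ✓ MOVLE  r3←0xa4
3: · SUBVC
4: ✓ CMP  NZCV=0011
5: ✓ SUBLT  r1←0x45
6: · MOVVC
7: ✓ MOVNE  r3←0x02
8: ✓ CMP  NZCV=0000
9: ✓ ADDNE  r1←0x96
10: ✓ MOVVC  r3←0x8e
11: · MOVHI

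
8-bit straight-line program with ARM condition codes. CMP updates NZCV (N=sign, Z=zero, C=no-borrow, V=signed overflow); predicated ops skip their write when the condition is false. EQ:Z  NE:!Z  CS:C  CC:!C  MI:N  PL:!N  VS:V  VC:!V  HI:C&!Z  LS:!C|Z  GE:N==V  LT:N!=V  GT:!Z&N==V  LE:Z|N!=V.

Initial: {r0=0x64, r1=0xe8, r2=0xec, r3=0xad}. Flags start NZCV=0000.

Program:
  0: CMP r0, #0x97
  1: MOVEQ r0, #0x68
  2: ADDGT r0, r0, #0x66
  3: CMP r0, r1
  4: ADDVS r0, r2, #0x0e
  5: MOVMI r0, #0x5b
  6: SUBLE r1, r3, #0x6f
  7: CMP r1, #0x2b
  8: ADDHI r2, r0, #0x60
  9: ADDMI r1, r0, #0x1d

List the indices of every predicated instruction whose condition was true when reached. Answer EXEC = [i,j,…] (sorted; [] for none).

0: ✓ CMP  NZCV=1001
1: · MOVEQ
2: ✓ ADDGT  r0←0xca
3: ✓ CMP  NZCV=1000
4: · ADDVS
5: ✓ MOVMI  r0←0x5b
6: ✓ SUBLE  r1←0x3e
7: ✓ CMP  NZCV=0010
8: ✓ ADDHI  r2←0xbb
9: · ADDMI

EXEC = [2,5,6,8]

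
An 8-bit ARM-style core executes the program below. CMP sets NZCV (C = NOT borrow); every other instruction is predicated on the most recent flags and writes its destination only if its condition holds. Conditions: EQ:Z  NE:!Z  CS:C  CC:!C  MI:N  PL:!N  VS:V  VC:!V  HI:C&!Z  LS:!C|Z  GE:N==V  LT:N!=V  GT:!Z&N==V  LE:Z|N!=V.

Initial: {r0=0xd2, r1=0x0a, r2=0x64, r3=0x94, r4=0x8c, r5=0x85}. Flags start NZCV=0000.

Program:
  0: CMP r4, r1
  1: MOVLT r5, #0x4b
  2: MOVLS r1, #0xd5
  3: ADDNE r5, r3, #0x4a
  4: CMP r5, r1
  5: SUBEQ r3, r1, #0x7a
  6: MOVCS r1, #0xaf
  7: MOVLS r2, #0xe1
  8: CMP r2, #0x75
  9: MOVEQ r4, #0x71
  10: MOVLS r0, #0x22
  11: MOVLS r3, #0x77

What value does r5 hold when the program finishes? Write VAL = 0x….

[0] flags=1010 → (cmp)
[1] flags=1010 LT?T → r5=0x4b
[2] flags=1010 LS?F → skip
[3] flags=1010 NE?T → r5=0xde
[4] flags=1010 → (cmp)
[5] flags=1010 EQ?F → skip
[6] flags=1010 CS?T → r1=0xaf
[7] flags=1010 LS?F → skip
[8] flags=1000 → (cmp)
[9] flags=1000 EQ?F → skip
[10] flags=1000 LS?T → r0=0x22
[11] flags=1000 LS?T → r3=0x77

VAL = 0xde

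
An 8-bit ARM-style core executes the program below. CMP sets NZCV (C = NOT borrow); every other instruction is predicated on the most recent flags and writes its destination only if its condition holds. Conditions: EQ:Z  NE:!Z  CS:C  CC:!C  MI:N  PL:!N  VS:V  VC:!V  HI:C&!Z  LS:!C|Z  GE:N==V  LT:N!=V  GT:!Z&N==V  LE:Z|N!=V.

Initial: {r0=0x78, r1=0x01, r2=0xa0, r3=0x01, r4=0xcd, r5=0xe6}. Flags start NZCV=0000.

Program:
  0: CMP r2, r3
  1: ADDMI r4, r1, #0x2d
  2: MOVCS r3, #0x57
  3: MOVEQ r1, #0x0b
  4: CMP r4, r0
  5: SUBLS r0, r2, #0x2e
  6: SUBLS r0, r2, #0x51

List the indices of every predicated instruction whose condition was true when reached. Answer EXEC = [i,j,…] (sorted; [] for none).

EXEC = [1,2,5,6]

0: ✓ CMP  NZCV=1010
1: ✓ ADDMI  r4←0x2e
2: ✓ MOVCS  r3←0x57
3: · MOVEQ
4: ✓ CMP  NZCV=1000
5: ✓ SUBLS  r0←0x72
6: ✓ SUBLS  r0←0x4f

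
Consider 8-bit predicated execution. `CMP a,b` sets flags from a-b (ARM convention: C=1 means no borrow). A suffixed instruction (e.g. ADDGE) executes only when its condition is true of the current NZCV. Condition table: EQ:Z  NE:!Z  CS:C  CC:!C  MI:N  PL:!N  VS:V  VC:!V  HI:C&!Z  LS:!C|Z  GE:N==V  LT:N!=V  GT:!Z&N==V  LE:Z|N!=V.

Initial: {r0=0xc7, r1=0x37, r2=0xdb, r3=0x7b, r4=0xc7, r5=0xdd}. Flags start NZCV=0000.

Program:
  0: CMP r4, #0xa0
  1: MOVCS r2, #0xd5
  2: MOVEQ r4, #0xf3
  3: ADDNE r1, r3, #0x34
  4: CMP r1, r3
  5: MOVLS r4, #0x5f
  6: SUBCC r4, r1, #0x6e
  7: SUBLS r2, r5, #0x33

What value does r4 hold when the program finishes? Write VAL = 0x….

[0] flags=0010 → (cmp)
[1] flags=0010 CS?T → r2=0xd5
[2] flags=0010 EQ?F → skip
[3] flags=0010 NE?T → r1=0xaf
[4] flags=0011 → (cmp)
[5] flags=0011 LS?F → skip
[6] flags=0011 CC?F → skip
[7] flags=0011 LS?F → skip

VAL = 0xc7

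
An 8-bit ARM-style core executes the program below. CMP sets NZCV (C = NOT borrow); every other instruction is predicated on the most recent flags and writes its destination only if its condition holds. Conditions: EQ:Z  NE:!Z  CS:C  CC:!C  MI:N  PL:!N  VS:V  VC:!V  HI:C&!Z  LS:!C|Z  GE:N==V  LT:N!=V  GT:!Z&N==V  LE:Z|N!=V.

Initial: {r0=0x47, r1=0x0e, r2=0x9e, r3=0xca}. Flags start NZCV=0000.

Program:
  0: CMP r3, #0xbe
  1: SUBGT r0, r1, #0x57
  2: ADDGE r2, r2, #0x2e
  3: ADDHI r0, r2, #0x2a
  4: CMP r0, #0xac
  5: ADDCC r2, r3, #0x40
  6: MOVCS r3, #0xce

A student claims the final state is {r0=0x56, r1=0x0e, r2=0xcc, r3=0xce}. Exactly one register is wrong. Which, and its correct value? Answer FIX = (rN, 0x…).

FIX = (r0, 0xf6)

[0] flags=0010 → (cmp)
[1] flags=0010 GT?T → r0=0xb7
[2] flags=0010 GE?T → r2=0xcc
[3] flags=0010 HI?T → r0=0xf6
[4] flags=0010 → (cmp)
[5] flags=0010 CC?F → skip
[6] flags=0010 CS?T → r3=0xce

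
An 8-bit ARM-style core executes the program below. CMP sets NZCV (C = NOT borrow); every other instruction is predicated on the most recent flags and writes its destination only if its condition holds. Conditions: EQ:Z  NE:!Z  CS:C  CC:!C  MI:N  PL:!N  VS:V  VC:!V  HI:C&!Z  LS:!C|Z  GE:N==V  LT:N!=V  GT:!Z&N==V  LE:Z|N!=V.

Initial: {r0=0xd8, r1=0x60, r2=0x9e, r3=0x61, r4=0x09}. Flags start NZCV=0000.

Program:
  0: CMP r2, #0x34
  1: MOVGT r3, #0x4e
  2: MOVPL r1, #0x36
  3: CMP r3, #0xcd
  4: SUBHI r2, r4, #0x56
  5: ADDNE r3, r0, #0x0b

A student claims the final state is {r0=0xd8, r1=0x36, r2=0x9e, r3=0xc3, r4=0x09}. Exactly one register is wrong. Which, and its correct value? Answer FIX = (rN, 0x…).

FIX = (r3, 0xe3)

[0] flags=0011 → (cmp)
[1] flags=0011 GT?F → skip
[2] flags=0011 PL?T → r1=0x36
[3] flags=1001 → (cmp)
[4] flags=1001 HI?F → skip
[5] flags=1001 NE?T → r3=0xe3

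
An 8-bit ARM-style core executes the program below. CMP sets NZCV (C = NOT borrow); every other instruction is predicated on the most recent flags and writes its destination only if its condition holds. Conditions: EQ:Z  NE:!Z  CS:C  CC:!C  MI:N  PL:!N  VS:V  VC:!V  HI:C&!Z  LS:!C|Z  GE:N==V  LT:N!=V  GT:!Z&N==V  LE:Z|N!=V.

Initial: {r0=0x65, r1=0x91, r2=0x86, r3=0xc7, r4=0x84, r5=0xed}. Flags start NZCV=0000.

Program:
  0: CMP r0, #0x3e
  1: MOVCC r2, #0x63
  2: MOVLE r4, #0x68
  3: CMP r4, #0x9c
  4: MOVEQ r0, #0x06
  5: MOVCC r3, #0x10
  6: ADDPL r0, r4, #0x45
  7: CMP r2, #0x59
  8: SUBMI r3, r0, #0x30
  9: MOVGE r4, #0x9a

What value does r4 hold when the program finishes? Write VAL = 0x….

[0] flags=0010 → (cmp)
[1] flags=0010 CC?F → skip
[2] flags=0010 LE?F → skip
[3] flags=1000 → (cmp)
[4] flags=1000 EQ?F → skip
[5] flags=1000 CC?T → r3=0x10
[6] flags=1000 PL?F → skip
[7] flags=0011 → (cmp)
[8] flags=0011 MI?F → skip
[9] flags=0011 GE?F → skip

VAL = 0x84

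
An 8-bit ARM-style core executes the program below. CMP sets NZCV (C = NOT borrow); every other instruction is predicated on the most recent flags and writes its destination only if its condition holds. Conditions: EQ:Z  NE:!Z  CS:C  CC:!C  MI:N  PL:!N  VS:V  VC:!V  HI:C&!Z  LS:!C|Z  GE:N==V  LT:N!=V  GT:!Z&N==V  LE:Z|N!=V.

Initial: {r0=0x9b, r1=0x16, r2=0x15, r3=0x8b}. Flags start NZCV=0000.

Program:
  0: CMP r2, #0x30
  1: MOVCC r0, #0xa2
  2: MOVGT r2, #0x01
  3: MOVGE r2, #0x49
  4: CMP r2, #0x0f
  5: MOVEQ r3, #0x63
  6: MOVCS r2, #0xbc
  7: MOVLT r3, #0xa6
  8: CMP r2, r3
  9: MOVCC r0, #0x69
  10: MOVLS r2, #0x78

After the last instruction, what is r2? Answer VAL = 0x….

VAL = 0xbc

[0] flags=1000 → (cmp)
[1] flags=1000 CC?T → r0=0xa2
[2] flags=1000 GT?F → skip
[3] flags=1000 GE?F → skip
[4] flags=0010 → (cmp)
[5] flags=0010 EQ?F → skip
[6] flags=0010 CS?T → r2=0xbc
[7] flags=0010 LT?F → skip
[8] flags=0010 → (cmp)
[9] flags=0010 CC?F → skip
[10] flags=0010 LS?F → skip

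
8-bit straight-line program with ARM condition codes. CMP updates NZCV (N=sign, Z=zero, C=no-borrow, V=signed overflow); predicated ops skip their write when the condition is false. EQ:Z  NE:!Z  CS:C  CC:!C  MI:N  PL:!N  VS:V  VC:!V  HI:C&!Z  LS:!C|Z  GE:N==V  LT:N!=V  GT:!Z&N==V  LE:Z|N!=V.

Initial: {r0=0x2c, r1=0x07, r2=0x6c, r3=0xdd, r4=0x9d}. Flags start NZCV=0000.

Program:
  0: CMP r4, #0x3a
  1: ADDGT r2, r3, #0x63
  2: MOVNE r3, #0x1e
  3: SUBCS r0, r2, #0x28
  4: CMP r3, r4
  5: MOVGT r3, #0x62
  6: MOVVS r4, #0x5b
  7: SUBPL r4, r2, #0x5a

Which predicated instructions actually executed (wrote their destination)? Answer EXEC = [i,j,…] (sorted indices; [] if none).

[0] flags=0011 → (cmp)
[1] flags=0011 GT?F → skip
[2] flags=0011 NE?T → r3=0x1e
[3] flags=0011 CS?T → r0=0x44
[4] flags=1001 → (cmp)
[5] flags=1001 GT?T → r3=0x62
[6] flags=1001 VS?T → r4=0x5b
[7] flags=1001 PL?F → skip

EXEC = [2,3,5,6]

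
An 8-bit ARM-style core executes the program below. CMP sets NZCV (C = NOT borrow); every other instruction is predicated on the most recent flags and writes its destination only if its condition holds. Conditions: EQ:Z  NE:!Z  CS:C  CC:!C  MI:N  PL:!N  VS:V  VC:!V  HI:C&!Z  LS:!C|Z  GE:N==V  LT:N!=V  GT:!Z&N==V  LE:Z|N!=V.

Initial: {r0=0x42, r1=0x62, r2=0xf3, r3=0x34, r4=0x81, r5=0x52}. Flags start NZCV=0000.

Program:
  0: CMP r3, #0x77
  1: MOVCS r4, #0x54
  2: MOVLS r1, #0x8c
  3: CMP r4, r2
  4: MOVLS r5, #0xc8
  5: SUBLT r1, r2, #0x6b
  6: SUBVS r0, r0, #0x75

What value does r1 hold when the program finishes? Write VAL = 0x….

[0] flags=1000 → (cmp)
[1] flags=1000 CS?F → skip
[2] flags=1000 LS?T → r1=0x8c
[3] flags=1000 → (cmp)
[4] flags=1000 LS?T → r5=0xc8
[5] flags=1000 LT?T → r1=0x88
[6] flags=1000 VS?F → skip

VAL = 0x88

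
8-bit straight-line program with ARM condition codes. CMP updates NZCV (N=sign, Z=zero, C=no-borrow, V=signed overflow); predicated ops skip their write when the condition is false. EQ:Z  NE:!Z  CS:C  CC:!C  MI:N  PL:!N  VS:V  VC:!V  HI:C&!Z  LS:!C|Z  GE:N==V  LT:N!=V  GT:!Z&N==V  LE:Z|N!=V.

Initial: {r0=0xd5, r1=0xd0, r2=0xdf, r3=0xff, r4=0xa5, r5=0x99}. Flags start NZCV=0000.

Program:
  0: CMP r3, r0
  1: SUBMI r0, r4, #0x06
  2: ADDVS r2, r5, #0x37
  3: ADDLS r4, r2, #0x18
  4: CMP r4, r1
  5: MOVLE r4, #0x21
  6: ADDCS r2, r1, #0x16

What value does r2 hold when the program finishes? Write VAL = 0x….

VAL = 0xdf

0: ✓ CMP  NZCV=0010
1: · SUBMI
2: · ADDVS
3: · ADDLS
4: ✓ CMP  NZCV=1000
5: ✓ MOVLE  r4←0x21
6: · ADDCS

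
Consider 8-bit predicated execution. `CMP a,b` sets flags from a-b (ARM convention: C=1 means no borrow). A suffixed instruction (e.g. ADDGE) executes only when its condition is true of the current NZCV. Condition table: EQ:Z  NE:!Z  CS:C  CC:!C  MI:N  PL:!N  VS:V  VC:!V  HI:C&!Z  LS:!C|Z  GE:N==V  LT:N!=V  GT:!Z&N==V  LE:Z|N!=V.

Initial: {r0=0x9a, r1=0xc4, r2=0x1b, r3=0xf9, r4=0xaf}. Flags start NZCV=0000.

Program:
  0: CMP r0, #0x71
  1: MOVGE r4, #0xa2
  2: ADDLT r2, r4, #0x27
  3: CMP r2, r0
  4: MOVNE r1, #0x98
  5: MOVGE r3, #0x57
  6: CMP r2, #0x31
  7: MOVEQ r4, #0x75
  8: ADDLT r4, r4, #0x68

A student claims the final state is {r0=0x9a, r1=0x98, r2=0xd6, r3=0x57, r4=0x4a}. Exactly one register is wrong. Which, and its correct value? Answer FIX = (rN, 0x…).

[0] flags=0011 → (cmp)
[1] flags=0011 GE?F → skip
[2] flags=0011 LT?T → r2=0xd6
[3] flags=0010 → (cmp)
[4] flags=0010 NE?T → r1=0x98
[5] flags=0010 GE?T → r3=0x57
[6] flags=1010 → (cmp)
[7] flags=1010 EQ?F → skip
[8] flags=1010 LT?T → r4=0x17

FIX = (r4, 0x17)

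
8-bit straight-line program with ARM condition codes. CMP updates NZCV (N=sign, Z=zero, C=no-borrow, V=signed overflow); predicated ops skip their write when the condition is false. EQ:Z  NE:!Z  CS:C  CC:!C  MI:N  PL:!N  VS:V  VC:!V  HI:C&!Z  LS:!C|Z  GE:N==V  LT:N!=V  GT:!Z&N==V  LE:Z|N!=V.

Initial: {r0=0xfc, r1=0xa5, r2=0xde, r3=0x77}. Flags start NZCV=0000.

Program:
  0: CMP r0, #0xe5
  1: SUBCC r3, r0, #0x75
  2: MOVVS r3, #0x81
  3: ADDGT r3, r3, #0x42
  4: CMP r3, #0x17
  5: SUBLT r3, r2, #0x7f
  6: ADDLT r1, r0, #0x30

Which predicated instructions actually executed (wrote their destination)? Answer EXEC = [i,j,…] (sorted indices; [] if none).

EXEC = [3,5,6]

0: ✓ CMP  NZCV=0010
1: · SUBCC
2: · MOVVS
3: ✓ ADDGT  r3←0xb9
4: ✓ CMP  NZCV=1010
5: ✓ SUBLT  r3←0x5f
6: ✓ ADDLT  r1←0x2c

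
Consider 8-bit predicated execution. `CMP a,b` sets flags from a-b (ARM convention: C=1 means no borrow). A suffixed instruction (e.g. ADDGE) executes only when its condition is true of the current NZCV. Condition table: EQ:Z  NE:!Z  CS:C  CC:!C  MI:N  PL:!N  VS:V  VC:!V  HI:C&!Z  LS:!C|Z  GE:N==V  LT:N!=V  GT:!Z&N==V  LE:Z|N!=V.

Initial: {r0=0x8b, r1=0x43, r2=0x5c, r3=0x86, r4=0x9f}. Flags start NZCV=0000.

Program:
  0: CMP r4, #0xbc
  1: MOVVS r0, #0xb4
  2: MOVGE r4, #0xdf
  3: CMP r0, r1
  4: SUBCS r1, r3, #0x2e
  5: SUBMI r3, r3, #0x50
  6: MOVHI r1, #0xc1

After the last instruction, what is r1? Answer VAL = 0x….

VAL = 0xc1

0: ✓ CMP  NZCV=1000
1: · MOVVS
2: · MOVGE
3: ✓ CMP  NZCV=0011
4: ✓ SUBCS  r1←0x58
5: · SUBMI
6: ✓ MOVHI  r1←0xc1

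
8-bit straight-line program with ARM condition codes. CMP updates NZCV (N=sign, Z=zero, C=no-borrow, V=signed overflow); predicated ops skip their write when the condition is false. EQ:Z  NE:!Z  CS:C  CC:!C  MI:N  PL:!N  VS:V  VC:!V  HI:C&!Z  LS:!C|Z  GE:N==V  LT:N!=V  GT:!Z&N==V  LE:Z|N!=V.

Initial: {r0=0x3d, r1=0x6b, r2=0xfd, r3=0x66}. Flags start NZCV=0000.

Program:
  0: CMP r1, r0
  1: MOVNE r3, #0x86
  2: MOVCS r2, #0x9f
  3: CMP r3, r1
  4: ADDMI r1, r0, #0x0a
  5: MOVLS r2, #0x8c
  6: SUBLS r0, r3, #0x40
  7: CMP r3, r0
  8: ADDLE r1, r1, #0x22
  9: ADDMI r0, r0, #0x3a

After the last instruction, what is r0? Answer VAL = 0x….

VAL = 0x3d

[0] flags=0010 → (cmp)
[1] flags=0010 NE?T → r3=0x86
[2] flags=0010 CS?T → r2=0x9f
[3] flags=0011 → (cmp)
[4] flags=0011 MI?F → skip
[5] flags=0011 LS?F → skip
[6] flags=0011 LS?F → skip
[7] flags=0011 → (cmp)
[8] flags=0011 LE?T → r1=0x8d
[9] flags=0011 MI?F → skip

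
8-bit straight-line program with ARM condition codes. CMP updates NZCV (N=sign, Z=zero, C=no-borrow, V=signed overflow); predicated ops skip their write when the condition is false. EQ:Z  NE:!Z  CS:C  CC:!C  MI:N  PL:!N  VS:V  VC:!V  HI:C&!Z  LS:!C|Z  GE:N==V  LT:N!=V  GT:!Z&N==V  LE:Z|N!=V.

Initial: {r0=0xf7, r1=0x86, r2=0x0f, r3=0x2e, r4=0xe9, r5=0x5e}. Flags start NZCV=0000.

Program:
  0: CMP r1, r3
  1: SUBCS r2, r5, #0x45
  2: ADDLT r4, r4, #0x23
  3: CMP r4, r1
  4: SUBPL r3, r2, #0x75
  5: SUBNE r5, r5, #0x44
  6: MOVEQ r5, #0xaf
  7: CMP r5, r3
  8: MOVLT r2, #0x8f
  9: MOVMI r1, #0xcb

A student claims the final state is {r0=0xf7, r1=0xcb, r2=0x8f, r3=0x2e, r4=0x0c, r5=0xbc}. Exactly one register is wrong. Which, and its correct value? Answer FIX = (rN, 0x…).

[0] flags=0011 → (cmp)
[1] flags=0011 CS?T → r2=0x19
[2] flags=0011 LT?T → r4=0x0c
[3] flags=1001 → (cmp)
[4] flags=1001 PL?F → skip
[5] flags=1001 NE?T → r5=0x1a
[6] flags=1001 EQ?F → skip
[7] flags=1000 → (cmp)
[8] flags=1000 LT?T → r2=0x8f
[9] flags=1000 MI?T → r1=0xcb

FIX = (r5, 0x1a)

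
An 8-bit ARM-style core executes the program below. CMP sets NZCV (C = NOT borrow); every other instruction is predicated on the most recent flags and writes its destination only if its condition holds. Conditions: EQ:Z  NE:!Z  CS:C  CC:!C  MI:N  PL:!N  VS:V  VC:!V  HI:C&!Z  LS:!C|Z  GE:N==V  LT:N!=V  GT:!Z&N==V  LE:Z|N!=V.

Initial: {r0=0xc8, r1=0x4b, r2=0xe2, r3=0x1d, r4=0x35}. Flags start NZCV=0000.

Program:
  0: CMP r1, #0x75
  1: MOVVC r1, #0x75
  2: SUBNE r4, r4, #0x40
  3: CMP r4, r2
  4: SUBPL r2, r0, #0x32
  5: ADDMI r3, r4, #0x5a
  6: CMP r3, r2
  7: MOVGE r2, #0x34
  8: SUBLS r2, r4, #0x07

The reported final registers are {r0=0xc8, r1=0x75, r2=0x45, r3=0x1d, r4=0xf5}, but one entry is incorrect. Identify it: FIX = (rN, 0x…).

FIX = (r2, 0xee)

[0] flags=1000 → (cmp)
[1] flags=1000 VC?T → r1=0x75
[2] flags=1000 NE?T → r4=0xf5
[3] flags=0010 → (cmp)
[4] flags=0010 PL?T → r2=0x96
[5] flags=0010 MI?F → skip
[6] flags=1001 → (cmp)
[7] flags=1001 GE?T → r2=0x34
[8] flags=1001 LS?T → r2=0xee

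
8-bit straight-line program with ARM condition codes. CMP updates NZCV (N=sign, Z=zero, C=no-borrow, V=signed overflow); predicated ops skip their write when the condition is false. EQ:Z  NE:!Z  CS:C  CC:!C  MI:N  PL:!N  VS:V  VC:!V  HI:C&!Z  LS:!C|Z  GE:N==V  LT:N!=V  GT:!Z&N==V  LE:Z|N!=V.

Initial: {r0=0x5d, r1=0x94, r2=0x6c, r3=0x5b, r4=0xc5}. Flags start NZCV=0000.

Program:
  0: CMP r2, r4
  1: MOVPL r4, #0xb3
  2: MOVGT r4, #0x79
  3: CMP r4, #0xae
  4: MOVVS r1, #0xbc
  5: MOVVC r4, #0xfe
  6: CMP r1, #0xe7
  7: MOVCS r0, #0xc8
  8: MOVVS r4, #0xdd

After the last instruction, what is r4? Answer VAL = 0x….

0: ✓ CMP  NZCV=1001
1: · MOVPL
2: ✓ MOVGT  r4←0x79
3: ✓ CMP  NZCV=1001
4: ✓ MOVVS  r1←0xbc
5: · MOVVC
6: ✓ CMP  NZCV=1000
7: · MOVCS
8: · MOVVS

VAL = 0x79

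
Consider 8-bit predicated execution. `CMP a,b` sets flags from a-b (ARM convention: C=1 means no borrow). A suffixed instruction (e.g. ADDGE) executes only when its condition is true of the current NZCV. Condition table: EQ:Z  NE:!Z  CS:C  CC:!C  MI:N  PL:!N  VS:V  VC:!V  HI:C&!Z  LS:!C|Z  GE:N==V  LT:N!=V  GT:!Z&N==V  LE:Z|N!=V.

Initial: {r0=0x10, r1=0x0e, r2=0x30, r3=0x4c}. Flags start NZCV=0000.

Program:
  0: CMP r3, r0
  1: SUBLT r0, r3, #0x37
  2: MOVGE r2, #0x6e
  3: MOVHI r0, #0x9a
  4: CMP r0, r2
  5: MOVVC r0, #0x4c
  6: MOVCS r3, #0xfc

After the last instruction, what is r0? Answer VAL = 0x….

VAL = 0x9a

[0] flags=0010 → (cmp)
[1] flags=0010 LT?F → skip
[2] flags=0010 GE?T → r2=0x6e
[3] flags=0010 HI?T → r0=0x9a
[4] flags=0011 → (cmp)
[5] flags=0011 VC?F → skip
[6] flags=0011 CS?T → r3=0xfc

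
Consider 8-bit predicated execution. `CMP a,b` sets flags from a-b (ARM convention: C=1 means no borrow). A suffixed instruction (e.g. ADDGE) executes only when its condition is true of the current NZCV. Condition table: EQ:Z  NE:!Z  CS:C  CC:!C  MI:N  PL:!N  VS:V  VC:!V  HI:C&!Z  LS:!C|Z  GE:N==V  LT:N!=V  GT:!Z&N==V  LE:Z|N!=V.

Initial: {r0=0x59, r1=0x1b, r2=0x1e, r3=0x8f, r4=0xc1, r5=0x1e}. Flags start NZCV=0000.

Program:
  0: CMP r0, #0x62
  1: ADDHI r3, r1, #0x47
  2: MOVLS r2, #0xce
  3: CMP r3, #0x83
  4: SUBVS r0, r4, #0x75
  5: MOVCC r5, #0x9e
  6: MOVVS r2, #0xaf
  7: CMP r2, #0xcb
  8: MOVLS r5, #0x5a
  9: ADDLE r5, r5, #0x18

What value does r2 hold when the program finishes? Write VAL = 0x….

[0] flags=1000 → (cmp)
[1] flags=1000 HI?F → skip
[2] flags=1000 LS?T → r2=0xce
[3] flags=0010 → (cmp)
[4] flags=0010 VS?F → skip
[5] flags=0010 CC?F → skip
[6] flags=0010 VS?F → skip
[7] flags=0010 → (cmp)
[8] flags=0010 LS?F → skip
[9] flags=0010 LE?F → skip

VAL = 0xce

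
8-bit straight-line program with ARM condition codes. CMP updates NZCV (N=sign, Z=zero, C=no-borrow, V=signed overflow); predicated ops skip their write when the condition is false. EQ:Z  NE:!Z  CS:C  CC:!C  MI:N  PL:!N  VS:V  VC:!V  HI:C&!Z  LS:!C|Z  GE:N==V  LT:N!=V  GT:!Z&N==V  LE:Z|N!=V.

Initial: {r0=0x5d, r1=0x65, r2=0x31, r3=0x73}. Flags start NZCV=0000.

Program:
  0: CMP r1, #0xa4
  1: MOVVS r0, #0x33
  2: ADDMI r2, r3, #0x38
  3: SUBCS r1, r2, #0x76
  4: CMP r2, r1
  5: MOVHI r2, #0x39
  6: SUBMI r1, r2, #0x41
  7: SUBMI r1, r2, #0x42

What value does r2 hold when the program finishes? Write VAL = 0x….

VAL = 0x39

0: ✓ CMP  NZCV=1001
1: ✓ MOVVS  r0←0x33
2: ✓ ADDMI  r2←0xab
3: · SUBCS
4: ✓ CMP  NZCV=0011
5: ✓ MOVHI  r2←0x39
6: · SUBMI
7: · SUBMI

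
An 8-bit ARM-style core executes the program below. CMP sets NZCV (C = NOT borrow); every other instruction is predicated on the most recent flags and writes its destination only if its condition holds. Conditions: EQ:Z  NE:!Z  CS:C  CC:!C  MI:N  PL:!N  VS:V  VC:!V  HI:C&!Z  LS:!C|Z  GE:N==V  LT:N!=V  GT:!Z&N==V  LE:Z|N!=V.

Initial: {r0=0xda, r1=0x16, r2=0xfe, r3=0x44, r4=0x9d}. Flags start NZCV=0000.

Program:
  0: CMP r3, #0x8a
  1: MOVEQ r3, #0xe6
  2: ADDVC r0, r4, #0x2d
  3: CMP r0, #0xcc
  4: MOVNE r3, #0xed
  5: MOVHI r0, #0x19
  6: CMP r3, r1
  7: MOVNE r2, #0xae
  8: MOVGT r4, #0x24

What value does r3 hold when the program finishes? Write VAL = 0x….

[0] flags=1001 → (cmp)
[1] flags=1001 EQ?F → skip
[2] flags=1001 VC?F → skip
[3] flags=0010 → (cmp)
[4] flags=0010 NE?T → r3=0xed
[5] flags=0010 HI?T → r0=0x19
[6] flags=1010 → (cmp)
[7] flags=1010 NE?T → r2=0xae
[8] flags=1010 GT?F → skip

VAL = 0xed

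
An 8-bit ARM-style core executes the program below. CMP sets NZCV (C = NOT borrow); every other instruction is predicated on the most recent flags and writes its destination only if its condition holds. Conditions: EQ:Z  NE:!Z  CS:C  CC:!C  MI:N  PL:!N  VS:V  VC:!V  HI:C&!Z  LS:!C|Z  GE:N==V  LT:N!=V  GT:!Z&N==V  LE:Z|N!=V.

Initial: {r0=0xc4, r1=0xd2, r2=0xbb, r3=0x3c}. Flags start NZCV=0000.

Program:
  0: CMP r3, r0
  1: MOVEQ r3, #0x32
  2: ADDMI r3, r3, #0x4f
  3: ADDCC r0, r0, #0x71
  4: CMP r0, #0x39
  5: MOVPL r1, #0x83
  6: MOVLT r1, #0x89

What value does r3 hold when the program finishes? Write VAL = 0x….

0: ✓ CMP  NZCV=0000
1: · MOVEQ
2: · ADDMI
3: ✓ ADDCC  r0←0x35
4: ✓ CMP  NZCV=1000
5: · MOVPL
6: ✓ MOVLT  r1←0x89

VAL = 0x3c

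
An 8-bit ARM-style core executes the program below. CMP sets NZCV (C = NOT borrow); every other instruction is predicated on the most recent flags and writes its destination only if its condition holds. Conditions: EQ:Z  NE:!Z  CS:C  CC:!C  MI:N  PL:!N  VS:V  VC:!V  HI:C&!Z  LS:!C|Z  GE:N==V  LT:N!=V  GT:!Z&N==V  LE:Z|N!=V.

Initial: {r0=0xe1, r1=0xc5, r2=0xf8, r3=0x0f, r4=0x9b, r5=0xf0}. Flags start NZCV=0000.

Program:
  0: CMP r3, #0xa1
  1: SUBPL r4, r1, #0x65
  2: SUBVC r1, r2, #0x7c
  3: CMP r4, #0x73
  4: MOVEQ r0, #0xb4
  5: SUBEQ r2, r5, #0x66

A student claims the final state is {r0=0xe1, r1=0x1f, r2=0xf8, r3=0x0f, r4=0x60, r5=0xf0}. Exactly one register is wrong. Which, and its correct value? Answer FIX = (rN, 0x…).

FIX = (r1, 0x7c)

0: ✓ CMP  NZCV=0000
1: ✓ SUBPL  r4←0x60
2: ✓ SUBVC  r1←0x7c
3: ✓ CMP  NZCV=1000
4: · MOVEQ
5: · SUBEQ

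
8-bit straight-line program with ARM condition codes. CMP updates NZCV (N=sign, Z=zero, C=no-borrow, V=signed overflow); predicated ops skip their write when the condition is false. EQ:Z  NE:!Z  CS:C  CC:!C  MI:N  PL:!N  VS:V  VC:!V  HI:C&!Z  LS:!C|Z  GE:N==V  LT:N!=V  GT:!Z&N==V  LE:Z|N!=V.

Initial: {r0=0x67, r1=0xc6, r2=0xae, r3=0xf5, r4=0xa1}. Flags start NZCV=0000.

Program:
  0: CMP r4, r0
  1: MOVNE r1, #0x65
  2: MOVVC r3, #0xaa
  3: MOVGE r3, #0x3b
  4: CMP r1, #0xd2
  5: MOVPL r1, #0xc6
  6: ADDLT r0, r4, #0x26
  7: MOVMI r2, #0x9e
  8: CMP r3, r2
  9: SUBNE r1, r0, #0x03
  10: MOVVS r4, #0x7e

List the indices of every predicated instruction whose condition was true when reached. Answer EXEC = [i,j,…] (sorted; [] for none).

0: ✓ CMP  NZCV=0011
1: ✓ MOVNE  r1←0x65
2: · MOVVC
3: · MOVGE
4: ✓ CMP  NZCV=1001
5: · MOVPL
6: · ADDLT
7: ✓ MOVMI  r2←0x9e
8: ✓ CMP  NZCV=0010
9: ✓ SUBNE  r1←0x64
10: · MOVVS

EXEC = [1,7,9]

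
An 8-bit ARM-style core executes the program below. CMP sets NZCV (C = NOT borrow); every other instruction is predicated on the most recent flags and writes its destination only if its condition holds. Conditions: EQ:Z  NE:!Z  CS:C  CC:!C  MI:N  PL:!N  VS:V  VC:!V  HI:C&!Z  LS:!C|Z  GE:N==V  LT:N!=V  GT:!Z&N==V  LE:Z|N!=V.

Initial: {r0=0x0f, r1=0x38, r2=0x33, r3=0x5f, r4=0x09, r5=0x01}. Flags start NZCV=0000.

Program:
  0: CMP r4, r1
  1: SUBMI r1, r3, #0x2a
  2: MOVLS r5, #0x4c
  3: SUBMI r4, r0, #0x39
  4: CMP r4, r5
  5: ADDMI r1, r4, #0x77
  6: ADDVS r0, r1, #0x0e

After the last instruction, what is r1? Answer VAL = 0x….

VAL = 0x4d

[0] flags=1000 → (cmp)
[1] flags=1000 MI?T → r1=0x35
[2] flags=1000 LS?T → r5=0x4c
[3] flags=1000 MI?T → r4=0xd6
[4] flags=1010 → (cmp)
[5] flags=1010 MI?T → r1=0x4d
[6] flags=1010 VS?F → skip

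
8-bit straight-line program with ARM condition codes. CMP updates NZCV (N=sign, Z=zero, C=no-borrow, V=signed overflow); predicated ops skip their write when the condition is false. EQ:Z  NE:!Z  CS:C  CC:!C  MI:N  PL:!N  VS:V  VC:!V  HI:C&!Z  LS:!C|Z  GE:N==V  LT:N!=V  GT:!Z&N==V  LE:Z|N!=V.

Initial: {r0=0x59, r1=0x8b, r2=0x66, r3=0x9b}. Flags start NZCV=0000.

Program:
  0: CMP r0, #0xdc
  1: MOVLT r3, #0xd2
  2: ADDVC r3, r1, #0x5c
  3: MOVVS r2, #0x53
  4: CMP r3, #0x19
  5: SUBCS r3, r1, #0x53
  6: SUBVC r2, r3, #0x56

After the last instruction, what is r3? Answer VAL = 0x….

VAL = 0x38

0: ✓ CMP  NZCV=0000
1: · MOVLT
2: ✓ ADDVC  r3←0xe7
3: · MOVVS
4: ✓ CMP  NZCV=1010
5: ✓ SUBCS  r3←0x38
6: ✓ SUBVC  r2←0xe2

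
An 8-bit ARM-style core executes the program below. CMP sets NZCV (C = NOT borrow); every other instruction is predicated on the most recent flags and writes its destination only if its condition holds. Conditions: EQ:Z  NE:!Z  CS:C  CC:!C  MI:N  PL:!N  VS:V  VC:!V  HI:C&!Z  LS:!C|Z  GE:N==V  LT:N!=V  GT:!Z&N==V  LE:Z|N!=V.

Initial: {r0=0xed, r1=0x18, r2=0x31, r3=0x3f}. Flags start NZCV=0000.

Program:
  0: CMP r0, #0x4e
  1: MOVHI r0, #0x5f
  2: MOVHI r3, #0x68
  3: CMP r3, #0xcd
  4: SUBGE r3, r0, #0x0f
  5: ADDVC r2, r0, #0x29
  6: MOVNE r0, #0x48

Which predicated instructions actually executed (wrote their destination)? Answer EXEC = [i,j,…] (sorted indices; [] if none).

EXEC = [1,2,4,6]

[0] flags=1010 → (cmp)
[1] flags=1010 HI?T → r0=0x5f
[2] flags=1010 HI?T → r3=0x68
[3] flags=1001 → (cmp)
[4] flags=1001 GE?T → r3=0x50
[5] flags=1001 VC?F → skip
[6] flags=1001 NE?T → r0=0x48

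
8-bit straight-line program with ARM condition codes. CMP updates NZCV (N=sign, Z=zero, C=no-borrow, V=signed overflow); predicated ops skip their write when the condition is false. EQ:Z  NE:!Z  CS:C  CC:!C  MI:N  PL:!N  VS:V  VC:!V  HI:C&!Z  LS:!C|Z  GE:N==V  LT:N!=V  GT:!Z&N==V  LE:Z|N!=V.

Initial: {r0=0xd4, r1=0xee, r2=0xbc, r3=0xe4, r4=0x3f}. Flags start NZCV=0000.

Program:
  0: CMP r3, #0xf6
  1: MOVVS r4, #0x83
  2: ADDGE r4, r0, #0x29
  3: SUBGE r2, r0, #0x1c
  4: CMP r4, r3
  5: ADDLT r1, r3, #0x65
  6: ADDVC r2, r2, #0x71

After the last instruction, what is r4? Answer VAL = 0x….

VAL = 0x3f

[0] flags=1000 → (cmp)
[1] flags=1000 VS?F → skip
[2] flags=1000 GE?F → skip
[3] flags=1000 GE?F → skip
[4] flags=0000 → (cmp)
[5] flags=0000 LT?F → skip
[6] flags=0000 VC?T → r2=0x2d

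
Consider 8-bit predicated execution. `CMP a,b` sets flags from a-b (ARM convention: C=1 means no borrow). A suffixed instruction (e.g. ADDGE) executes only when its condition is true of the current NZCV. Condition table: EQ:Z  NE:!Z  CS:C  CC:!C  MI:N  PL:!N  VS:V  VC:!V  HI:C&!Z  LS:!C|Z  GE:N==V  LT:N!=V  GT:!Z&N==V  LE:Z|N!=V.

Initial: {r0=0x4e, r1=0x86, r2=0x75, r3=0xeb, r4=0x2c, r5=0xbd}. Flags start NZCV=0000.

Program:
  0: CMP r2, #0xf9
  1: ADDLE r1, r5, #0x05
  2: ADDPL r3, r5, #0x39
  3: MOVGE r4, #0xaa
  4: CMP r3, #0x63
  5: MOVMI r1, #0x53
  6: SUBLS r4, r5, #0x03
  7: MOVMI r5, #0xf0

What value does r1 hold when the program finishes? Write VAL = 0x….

VAL = 0x53

0: ✓ CMP  NZCV=0000
1: · ADDLE
2: ✓ ADDPL  r3←0xf6
3: ✓ MOVGE  r4←0xaa
4: ✓ CMP  NZCV=1010
5: ✓ MOVMI  r1←0x53
6: · SUBLS
7: ✓ MOVMI  r5←0xf0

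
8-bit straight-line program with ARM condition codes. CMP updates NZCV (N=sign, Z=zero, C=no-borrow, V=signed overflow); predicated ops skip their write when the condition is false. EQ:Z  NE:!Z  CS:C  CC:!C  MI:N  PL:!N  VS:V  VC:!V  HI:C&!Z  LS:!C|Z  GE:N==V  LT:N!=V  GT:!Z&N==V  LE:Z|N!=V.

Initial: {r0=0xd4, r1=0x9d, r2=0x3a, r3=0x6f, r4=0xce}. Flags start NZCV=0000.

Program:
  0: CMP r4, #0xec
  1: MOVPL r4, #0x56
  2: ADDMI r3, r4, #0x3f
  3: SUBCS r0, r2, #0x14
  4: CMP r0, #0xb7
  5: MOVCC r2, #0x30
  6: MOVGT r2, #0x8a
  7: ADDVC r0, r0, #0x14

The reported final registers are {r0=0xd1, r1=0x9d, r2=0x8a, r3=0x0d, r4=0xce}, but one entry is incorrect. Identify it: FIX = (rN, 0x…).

[0] flags=1000 → (cmp)
[1] flags=1000 PL?F → skip
[2] flags=1000 MI?T → r3=0x0d
[3] flags=1000 CS?F → skip
[4] flags=0010 → (cmp)
[5] flags=0010 CC?F → skip
[6] flags=0010 GT?T → r2=0x8a
[7] flags=0010 VC?T → r0=0xe8

FIX = (r0, 0xe8)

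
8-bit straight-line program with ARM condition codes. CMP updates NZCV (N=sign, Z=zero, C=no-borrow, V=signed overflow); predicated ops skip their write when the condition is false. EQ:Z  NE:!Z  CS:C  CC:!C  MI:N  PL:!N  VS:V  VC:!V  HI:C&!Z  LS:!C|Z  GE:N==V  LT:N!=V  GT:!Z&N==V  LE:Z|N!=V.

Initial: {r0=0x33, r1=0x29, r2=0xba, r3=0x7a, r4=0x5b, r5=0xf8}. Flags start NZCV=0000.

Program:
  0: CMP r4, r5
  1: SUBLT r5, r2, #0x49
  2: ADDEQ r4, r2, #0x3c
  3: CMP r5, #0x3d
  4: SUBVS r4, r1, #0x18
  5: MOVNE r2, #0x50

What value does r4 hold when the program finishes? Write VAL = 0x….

VAL = 0x5b

0: ✓ CMP  NZCV=0000
1: · SUBLT
2: · ADDEQ
3: ✓ CMP  NZCV=1010
4: · SUBVS
5: ✓ MOVNE  r2←0x50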